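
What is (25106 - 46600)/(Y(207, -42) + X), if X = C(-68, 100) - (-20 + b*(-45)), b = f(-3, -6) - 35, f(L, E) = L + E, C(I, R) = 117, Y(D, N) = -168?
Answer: 21494/2011 ≈ 10.688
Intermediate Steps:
f(L, E) = E + L
b = -44 (b = (-6 - 3) - 35 = -9 - 35 = -44)
X = -1843 (X = 117 - (-20 - 44*(-45)) = 117 - (-20 + 1980) = 117 - 1*1960 = 117 - 1960 = -1843)
(25106 - 46600)/(Y(207, -42) + X) = (25106 - 46600)/(-168 - 1843) = -21494/(-2011) = -21494*(-1/2011) = 21494/2011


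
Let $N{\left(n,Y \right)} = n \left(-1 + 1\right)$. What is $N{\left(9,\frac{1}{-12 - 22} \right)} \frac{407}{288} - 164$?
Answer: $-164$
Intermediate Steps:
$N{\left(n,Y \right)} = 0$ ($N{\left(n,Y \right)} = n 0 = 0$)
$N{\left(9,\frac{1}{-12 - 22} \right)} \frac{407}{288} - 164 = 0 \cdot \frac{407}{288} - 164 = 0 - 164 = -164$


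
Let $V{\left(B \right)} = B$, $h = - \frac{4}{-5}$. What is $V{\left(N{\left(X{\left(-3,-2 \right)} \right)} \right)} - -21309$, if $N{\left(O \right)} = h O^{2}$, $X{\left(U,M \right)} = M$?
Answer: $\frac{106561}{5} \approx 21312.0$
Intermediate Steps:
$h = \frac{4}{5}$ ($h = \left(-4\right) \left(- \frac{1}{5}\right) = \frac{4}{5} \approx 0.8$)
$N{\left(O \right)} = \frac{4 O^{2}}{5}$
$V{\left(N{\left(X{\left(-3,-2 \right)} \right)} \right)} - -21309 = \frac{4 \left(-2\right)^{2}}{5} - -21309 = \frac{4}{5} \cdot 4 + 21309 = \frac{16}{5} + 21309 = \frac{106561}{5}$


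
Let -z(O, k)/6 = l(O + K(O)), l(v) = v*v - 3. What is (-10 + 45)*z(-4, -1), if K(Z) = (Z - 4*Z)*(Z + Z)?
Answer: -2099370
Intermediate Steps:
K(Z) = -6*Z² (K(Z) = (-3*Z)*(2*Z) = -6*Z²)
l(v) = -3 + v² (l(v) = v² - 3 = -3 + v²)
z(O, k) = 18 - 6*(O - 6*O²)² (z(O, k) = -6*(-3 + (O - 6*O²)²) = 18 - 6*(O - 6*O²)²)
(-10 + 45)*z(-4, -1) = (-10 + 45)*(18 - 6*(-4)²*(-1 + 6*(-4))²) = 35*(18 - 6*16*(-1 - 24)²) = 35*(18 - 6*16*(-25)²) = 35*(18 - 6*16*625) = 35*(18 - 60000) = 35*(-59982) = -2099370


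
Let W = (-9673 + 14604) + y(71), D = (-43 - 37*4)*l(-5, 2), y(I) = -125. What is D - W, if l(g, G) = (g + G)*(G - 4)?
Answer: -5952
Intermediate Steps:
l(g, G) = (-4 + G)*(G + g) (l(g, G) = (G + g)*(-4 + G) = (-4 + G)*(G + g))
D = -1146 (D = (-43 - 37*4)*(2² - 4*2 - 4*(-5) + 2*(-5)) = (-43 - 148)*(4 - 8 + 20 - 10) = -191*6 = -1146)
W = 4806 (W = (-9673 + 14604) - 125 = 4931 - 125 = 4806)
D - W = -1146 - 1*4806 = -1146 - 4806 = -5952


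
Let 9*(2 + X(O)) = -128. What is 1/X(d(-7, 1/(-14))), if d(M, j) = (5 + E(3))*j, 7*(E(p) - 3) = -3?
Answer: -9/146 ≈ -0.061644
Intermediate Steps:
E(p) = 18/7 (E(p) = 3 + (⅐)*(-3) = 3 - 3/7 = 18/7)
d(M, j) = 53*j/7 (d(M, j) = (5 + 18/7)*j = 53*j/7)
X(O) = -146/9 (X(O) = -2 + (⅑)*(-128) = -2 - 128/9 = -146/9)
1/X(d(-7, 1/(-14))) = 1/(-146/9) = -9/146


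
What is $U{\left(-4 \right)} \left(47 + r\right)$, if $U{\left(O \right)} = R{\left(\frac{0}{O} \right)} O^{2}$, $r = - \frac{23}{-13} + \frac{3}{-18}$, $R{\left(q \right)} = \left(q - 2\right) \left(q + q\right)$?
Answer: $0$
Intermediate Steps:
$R{\left(q \right)} = 2 q \left(-2 + q\right)$ ($R{\left(q \right)} = \left(-2 + q\right) 2 q = 2 q \left(-2 + q\right)$)
$r = \frac{125}{78}$ ($r = \left(-23\right) \left(- \frac{1}{13}\right) + 3 \left(- \frac{1}{18}\right) = \frac{23}{13} - \frac{1}{6} = \frac{125}{78} \approx 1.6026$)
$U{\left(O \right)} = 0$ ($U{\left(O \right)} = 2 \frac{0}{O} \left(-2 + \frac{0}{O}\right) O^{2} = 2 \cdot 0 \left(-2 + 0\right) O^{2} = 2 \cdot 0 \left(-2\right) O^{2} = 0 O^{2} = 0$)
$U{\left(-4 \right)} \left(47 + r\right) = 0 \left(47 + \frac{125}{78}\right) = 0 \cdot \frac{3791}{78} = 0$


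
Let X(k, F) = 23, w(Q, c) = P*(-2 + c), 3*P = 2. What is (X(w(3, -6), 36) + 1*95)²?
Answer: 13924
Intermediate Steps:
P = ⅔ (P = (⅓)*2 = ⅔ ≈ 0.66667)
w(Q, c) = -4/3 + 2*c/3 (w(Q, c) = 2*(-2 + c)/3 = -4/3 + 2*c/3)
(X(w(3, -6), 36) + 1*95)² = (23 + 1*95)² = (23 + 95)² = 118² = 13924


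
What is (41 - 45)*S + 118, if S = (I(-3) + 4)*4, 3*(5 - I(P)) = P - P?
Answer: -26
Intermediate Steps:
I(P) = 5 (I(P) = 5 - (P - P)/3 = 5 - ⅓*0 = 5 + 0 = 5)
S = 36 (S = (5 + 4)*4 = 9*4 = 36)
(41 - 45)*S + 118 = (41 - 45)*36 + 118 = -4*36 + 118 = -144 + 118 = -26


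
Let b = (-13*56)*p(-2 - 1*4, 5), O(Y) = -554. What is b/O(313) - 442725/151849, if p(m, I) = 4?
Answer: 98457319/42062173 ≈ 2.3408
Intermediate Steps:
b = -2912 (b = -13*56*4 = -728*4 = -2912)
b/O(313) - 442725/151849 = -2912/(-554) - 442725/151849 = -2912*(-1/554) - 442725*1/151849 = 1456/277 - 442725/151849 = 98457319/42062173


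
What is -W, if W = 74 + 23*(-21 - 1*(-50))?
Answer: -741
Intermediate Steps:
W = 741 (W = 74 + 23*(-21 + 50) = 74 + 23*29 = 74 + 667 = 741)
-W = -1*741 = -741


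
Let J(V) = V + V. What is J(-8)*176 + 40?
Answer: -2776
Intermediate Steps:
J(V) = 2*V
J(-8)*176 + 40 = (2*(-8))*176 + 40 = -16*176 + 40 = -2816 + 40 = -2776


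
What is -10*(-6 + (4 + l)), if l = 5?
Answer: -30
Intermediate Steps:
-10*(-6 + (4 + l)) = -10*(-6 + (4 + 5)) = -10*(-6 + 9) = -10*3 = -30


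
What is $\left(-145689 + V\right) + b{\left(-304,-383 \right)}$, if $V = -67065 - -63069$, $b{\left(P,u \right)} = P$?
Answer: $-149989$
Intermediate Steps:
$V = -3996$ ($V = -67065 + 63069 = -3996$)
$\left(-145689 + V\right) + b{\left(-304,-383 \right)} = \left(-145689 - 3996\right) - 304 = -149685 - 304 = -149989$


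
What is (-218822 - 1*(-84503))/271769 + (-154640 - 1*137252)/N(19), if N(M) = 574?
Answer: -39702148027/77997703 ≈ -509.02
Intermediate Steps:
(-218822 - 1*(-84503))/271769 + (-154640 - 1*137252)/N(19) = (-218822 - 1*(-84503))/271769 + (-154640 - 1*137252)/574 = (-218822 + 84503)*(1/271769) + (-154640 - 137252)*(1/574) = -134319*1/271769 - 291892*1/574 = -134319/271769 - 145946/287 = -39702148027/77997703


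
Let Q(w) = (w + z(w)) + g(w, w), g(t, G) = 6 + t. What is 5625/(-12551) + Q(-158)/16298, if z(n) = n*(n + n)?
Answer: 265539634/102278099 ≈ 2.5963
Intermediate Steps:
z(n) = 2*n² (z(n) = n*(2*n) = 2*n²)
Q(w) = 6 + 2*w + 2*w² (Q(w) = (w + 2*w²) + (6 + w) = 6 + 2*w + 2*w²)
5625/(-12551) + Q(-158)/16298 = 5625/(-12551) + (6 + 2*(-158) + 2*(-158)²)/16298 = 5625*(-1/12551) + (6 - 316 + 2*24964)*(1/16298) = -5625/12551 + (6 - 316 + 49928)*(1/16298) = -5625/12551 + 49618*(1/16298) = -5625/12551 + 24809/8149 = 265539634/102278099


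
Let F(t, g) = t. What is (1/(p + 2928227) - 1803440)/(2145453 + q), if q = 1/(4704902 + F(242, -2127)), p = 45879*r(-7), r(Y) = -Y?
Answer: -6893108733520042914/8200350891441226385 ≈ -0.84059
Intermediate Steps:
p = 321153 (p = 45879*(-1*(-7)) = 45879*7 = 321153)
q = 1/4705144 (q = 1/(4704902 + 242) = 1/4705144 ≈ 2.1253e-7)
(1/(p + 2928227) - 1803440)/(2145453 + q) = (1/(321153 + 2928227) - 1803440)/(2145453 + 1/4705144) = (1/3249380 - 1803440)/(10094665310233/4705144) = (1/3249380 - 1803440)*(4705144/10094665310233) = -5860061867199/3249380*4705144/10094665310233 = -6893108733520042914/8200350891441226385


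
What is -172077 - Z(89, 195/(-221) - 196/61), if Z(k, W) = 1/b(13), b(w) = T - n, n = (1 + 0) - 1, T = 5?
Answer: -860386/5 ≈ -1.7208e+5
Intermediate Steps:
n = 0 (n = 1 - 1 = 0)
b(w) = 5 (b(w) = 5 - 1*0 = 5 + 0 = 5)
Z(k, W) = ⅕ (Z(k, W) = 1/5 = ⅕)
-172077 - Z(89, 195/(-221) - 196/61) = -172077 - 1*⅕ = -172077 - ⅕ = -860386/5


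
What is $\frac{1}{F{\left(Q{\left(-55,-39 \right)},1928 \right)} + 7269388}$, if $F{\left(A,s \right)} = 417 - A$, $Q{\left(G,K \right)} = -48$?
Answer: $\frac{1}{7269853} \approx 1.3755 \cdot 10^{-7}$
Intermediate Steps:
$\frac{1}{F{\left(Q{\left(-55,-39 \right)},1928 \right)} + 7269388} = \frac{1}{\left(417 - -48\right) + 7269388} = \frac{1}{\left(417 + 48\right) + 7269388} = \frac{1}{465 + 7269388} = \frac{1}{7269853}$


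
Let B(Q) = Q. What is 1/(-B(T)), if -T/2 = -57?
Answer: -1/114 ≈ -0.0087719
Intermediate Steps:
T = 114 (T = -2*(-57) = 114)
1/(-B(T)) = 1/(-1*114) = 1/(-114) = -1/114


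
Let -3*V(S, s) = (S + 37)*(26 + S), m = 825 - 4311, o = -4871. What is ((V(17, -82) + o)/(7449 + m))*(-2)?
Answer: 11290/3963 ≈ 2.8489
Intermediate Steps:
m = -3486
V(S, s) = -(26 + S)*(37 + S)/3 (V(S, s) = -(S + 37)*(26 + S)/3 = -(37 + S)*(26 + S)/3 = -(26 + S)*(37 + S)/3)
((V(17, -82) + o)/(7449 + m))*(-2) = (((-962/3 - 21*17 - 1/3*17**2) - 4871)/(7449 - 3486))*(-2) = (((-962/3 - 357 - 1/3*289) - 4871)/3963)*(-2) = (((-962/3 - 357 - 289/3) - 4871)*(1/3963))*(-2) = ((-774 - 4871)*(1/3963))*(-2) = -5645*1/3963*(-2) = -5645/3963*(-2) = 11290/3963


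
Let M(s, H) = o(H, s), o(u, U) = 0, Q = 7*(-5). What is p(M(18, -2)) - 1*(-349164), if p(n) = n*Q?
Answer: 349164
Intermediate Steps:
Q = -35
M(s, H) = 0
p(n) = -35*n (p(n) = n*(-35) = -35*n)
p(M(18, -2)) - 1*(-349164) = -35*0 - 1*(-349164) = 0 + 349164 = 349164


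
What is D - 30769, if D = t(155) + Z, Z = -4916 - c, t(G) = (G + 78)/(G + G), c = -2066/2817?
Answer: -31161343129/873270 ≈ -35684.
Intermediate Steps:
c = -2066/2817 (c = -2066*1/2817 = -2066/2817 ≈ -0.73340)
t(G) = (78 + G)/(2*G) (t(G) = (78 + G)/((2*G)) = (78 + G)*(1/(2*G)) = (78 + G)/(2*G))
Z = -13846306/2817 (Z = -4916 - 1*(-2066/2817) = -4916 + 2066/2817 = -13846306/2817 ≈ -4915.3)
D = -4291698499/873270 (D = (½)*(78 + 155)/155 - 13846306/2817 = (½)*(1/155)*233 - 13846306/2817 = 233/310 - 13846306/2817 = -4291698499/873270 ≈ -4914.5)
D - 30769 = -4291698499/873270 - 30769 = -31161343129/873270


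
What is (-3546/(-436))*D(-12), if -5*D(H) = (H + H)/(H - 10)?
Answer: -10638/5995 ≈ -1.7745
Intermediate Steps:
D(H) = -2*H/(5*(-10 + H)) (D(H) = -(H + H)/(5*(H - 10)) = -2*H/(5*(-10 + H)))
(-3546/(-436))*D(-12) = (-3546/(-436))*(-2*(-12)/(-50 + 5*(-12))) = (-3546*(-1/436))*(-2*(-12)/(-50 - 60)) = 1773*(-2*(-12)/(-110))/218 = 1773*(-2*(-12)*(-1/110))/218 = (1773/218)*(-12/55) = -10638/5995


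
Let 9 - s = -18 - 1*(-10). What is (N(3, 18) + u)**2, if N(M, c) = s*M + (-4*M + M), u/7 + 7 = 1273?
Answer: 79281216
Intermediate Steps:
u = 8862 (u = -49 + 7*1273 = -49 + 8911 = 8862)
s = 17 (s = 9 - (-18 - 1*(-10)) = 9 - (-18 + 10) = 9 - 1*(-8) = 9 + 8 = 17)
N(M, c) = 14*M (N(M, c) = 17*M + (-4*M + M) = 17*M - 3*M = 14*M)
(N(3, 18) + u)**2 = (14*3 + 8862)**2 = (42 + 8862)**2 = 8904**2 = 79281216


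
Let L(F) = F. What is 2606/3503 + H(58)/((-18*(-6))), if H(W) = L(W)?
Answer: 242311/189162 ≈ 1.2810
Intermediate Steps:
H(W) = W
2606/3503 + H(58)/((-18*(-6))) = 2606/3503 + 58/((-18*(-6))) = 2606*(1/3503) + 58/108 = 2606/3503 + 58*(1/108) = 2606/3503 + 29/54 = 242311/189162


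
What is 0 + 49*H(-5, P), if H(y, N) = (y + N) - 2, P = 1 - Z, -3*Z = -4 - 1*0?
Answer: -1078/3 ≈ -359.33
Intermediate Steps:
Z = 4/3 (Z = -(-4 - 1*0)/3 = -(-4 + 0)/3 = -⅓*(-4) = 4/3 ≈ 1.3333)
P = -⅓ (P = 1 - 1*4/3 = 1 - 4/3 = -⅓ ≈ -0.33333)
H(y, N) = -2 + N + y (H(y, N) = (N + y) - 2 = -2 + N + y)
0 + 49*H(-5, P) = 0 + 49*(-2 - ⅓ - 5) = 0 + 49*(-22/3) = 0 - 1078/3 = -1078/3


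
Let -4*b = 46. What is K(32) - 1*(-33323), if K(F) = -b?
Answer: 66669/2 ≈ 33335.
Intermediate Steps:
b = -23/2 (b = -¼*46 = -23/2 ≈ -11.500)
K(F) = 23/2 (K(F) = -1*(-23/2) = 23/2)
K(32) - 1*(-33323) = 23/2 - 1*(-33323) = 23/2 + 33323 = 66669/2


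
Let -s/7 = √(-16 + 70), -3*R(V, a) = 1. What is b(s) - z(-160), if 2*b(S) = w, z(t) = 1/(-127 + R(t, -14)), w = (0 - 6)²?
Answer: 6879/382 ≈ 18.008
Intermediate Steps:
R(V, a) = -⅓ (R(V, a) = -⅓*1 = -⅓)
s = -21*√6 (s = -7*√(-16 + 70) = -21*√6 ≈ -51.439)
w = 36 (w = (-6)² = 36)
z(t) = -3/382 (z(t) = 1/(-127 - ⅓) = 1/(-382/3) = -3/382)
b(S) = 18 (b(S) = (½)*36 = 18)
b(s) - z(-160) = 18 - 1*(-3/382) = 18 + 3/382 = 6879/382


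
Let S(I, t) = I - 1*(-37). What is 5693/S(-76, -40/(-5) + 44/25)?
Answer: -5693/39 ≈ -145.97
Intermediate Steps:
S(I, t) = 37 + I (S(I, t) = I + 37 = 37 + I)
5693/S(-76, -40/(-5) + 44/25) = 5693/(37 - 76) = 5693/(-39) = 5693*(-1/39) = -5693/39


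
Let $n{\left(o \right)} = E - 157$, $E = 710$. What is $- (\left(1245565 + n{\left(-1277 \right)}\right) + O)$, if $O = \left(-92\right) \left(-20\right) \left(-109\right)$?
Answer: $-1045558$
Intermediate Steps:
$n{\left(o \right)} = 553$ ($n{\left(o \right)} = 710 - 157 = 553$)
$O = -200560$ ($O = 1840 \left(-109\right) = -200560$)
$- (\left(1245565 + n{\left(-1277 \right)}\right) + O) = - (\left(1245565 + 553\right) - 200560) = - (1246118 - 200560) = \left(-1\right) 1045558 = -1045558$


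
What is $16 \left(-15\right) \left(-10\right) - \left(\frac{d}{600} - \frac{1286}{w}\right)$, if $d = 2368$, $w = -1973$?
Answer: $\frac{354459542}{147975} \approx 2395.4$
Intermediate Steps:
$16 \left(-15\right) \left(-10\right) - \left(\frac{d}{600} - \frac{1286}{w}\right) = 16 \left(-15\right) \left(-10\right) - \left(\frac{2368}{600} - \frac{1286}{-1973}\right) = \left(-240\right) \left(-10\right) - \left(2368 \cdot \frac{1}{600} - - \frac{1286}{1973}\right) = 2400 - \left(\frac{296}{75} + \frac{1286}{1973}\right) = 2400 - \frac{680458}{147975} = \frac{354459542}{147975}$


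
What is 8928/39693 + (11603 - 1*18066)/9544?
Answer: -57109009/126276664 ≈ -0.45225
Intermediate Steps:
8928/39693 + (11603 - 1*18066)/9544 = 8928*(1/39693) + (11603 - 18066)*(1/9544) = 2976/13231 - 6463*1/9544 = 2976/13231 - 6463/9544 = -57109009/126276664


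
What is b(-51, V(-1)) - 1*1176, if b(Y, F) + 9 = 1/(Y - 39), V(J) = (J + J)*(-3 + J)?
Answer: -106651/90 ≈ -1185.0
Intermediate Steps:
V(J) = 2*J*(-3 + J) (V(J) = (2*J)*(-3 + J) = 2*J*(-3 + J))
b(Y, F) = -9 + 1/(-39 + Y) (b(Y, F) = -9 + 1/(Y - 39) = -9 + 1/(-39 + Y))
b(-51, V(-1)) - 1*1176 = (352 - 9*(-51))/(-39 - 51) - 1*1176 = (352 + 459)/(-90) - 1176 = -1/90*811 - 1176 = -811/90 - 1176 = -106651/90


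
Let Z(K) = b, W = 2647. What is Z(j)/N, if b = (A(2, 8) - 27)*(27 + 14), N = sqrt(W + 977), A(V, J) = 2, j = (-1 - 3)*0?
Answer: -1025*sqrt(906)/1812 ≈ -17.027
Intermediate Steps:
j = 0 (j = -4*0 = 0)
N = 2*sqrt(906) (N = sqrt(2647 + 977) = sqrt(3624) = 2*sqrt(906) ≈ 60.200)
b = -1025 (b = (2 - 27)*(27 + 14) = -25*41 = -1025)
Z(K) = -1025
Z(j)/N = -1025*sqrt(906)/1812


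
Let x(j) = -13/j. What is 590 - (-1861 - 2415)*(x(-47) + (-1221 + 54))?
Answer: -234451006/47 ≈ -4.9883e+6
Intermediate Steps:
590 - (-1861 - 2415)*(x(-47) + (-1221 + 54)) = 590 - (-1861 - 2415)*(-13/(-47) + (-1221 + 54)) = 590 - (-4276)*(-13*(-1/47) - 1167) = 590 - (-4276)*(13/47 - 1167) = 590 - (-4276)*(-54836)/47 = 590 - 1*234478736/47 = 590 - 234478736/47 = -234451006/47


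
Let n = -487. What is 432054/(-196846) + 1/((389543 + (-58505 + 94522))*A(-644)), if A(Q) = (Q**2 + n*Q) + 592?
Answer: -67014711109576297/30532243245277280 ≈ -2.1949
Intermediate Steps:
A(Q) = 592 + Q**2 - 487*Q (A(Q) = (Q**2 - 487*Q) + 592 = 592 + Q**2 - 487*Q)
432054/(-196846) + 1/((389543 + (-58505 + 94522))*A(-644)) = 432054/(-196846) + 1/((389543 + (-58505 + 94522))*(592 + (-644)**2 - 487*(-644))) = 432054*(-1/196846) + 1/((389543 + 36017)*(592 + 414736 + 313628)) = -216027/98423 + 1/(425560*728956) = -216027/98423 + (1/425560)*(1/728956) = -216027/98423 + 1/310214515360 = -67014711109576297/30532243245277280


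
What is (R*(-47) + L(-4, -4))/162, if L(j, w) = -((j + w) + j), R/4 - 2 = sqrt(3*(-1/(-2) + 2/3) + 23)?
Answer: -182/81 - 47*sqrt(106)/81 ≈ -8.2209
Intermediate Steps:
R = 8 + 2*sqrt(106) (R = 8 + 4*sqrt(3*(-1/(-2) + 2/3) + 23) = 8 + 4*sqrt(3*(-1*(-1/2) + 2*(1/3)) + 23) = 8 + 4*sqrt(3*(1/2 + 2/3) + 23) = 8 + 4*sqrt(3*(7/6) + 23) = 8 + 4*sqrt(7/2 + 23) = 8 + 4*sqrt(53/2) = 8 + 4*(sqrt(106)/2) = 8 + 2*sqrt(106) ≈ 28.591)
L(j, w) = -w - 2*j (L(j, w) = -(w + 2*j) = -w - 2*j)
(R*(-47) + L(-4, -4))/162 = ((8 + 2*sqrt(106))*(-47) + (-1*(-4) - 2*(-4)))/162 = ((-376 - 94*sqrt(106)) + (4 + 8))*(1/162) = ((-376 - 94*sqrt(106)) + 12)*(1/162) = (-364 - 94*sqrt(106))*(1/162) = -182/81 - 47*sqrt(106)/81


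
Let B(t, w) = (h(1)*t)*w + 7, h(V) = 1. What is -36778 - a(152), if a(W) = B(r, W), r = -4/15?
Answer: -551167/15 ≈ -36744.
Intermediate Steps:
r = -4/15 (r = -4*1/15 = -4/15 ≈ -0.26667)
B(t, w) = 7 + t*w (B(t, w) = (1*t)*w + 7 = t*w + 7 = 7 + t*w)
a(W) = 7 - 4*W/15
-36778 - a(152) = -36778 - (7 - 4/15*152) = -36778 - (7 - 608/15) = -36778 - 1*(-503/15) = -36778 + 503/15 = -551167/15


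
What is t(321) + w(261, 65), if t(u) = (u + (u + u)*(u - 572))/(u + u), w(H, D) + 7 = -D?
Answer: -645/2 ≈ -322.50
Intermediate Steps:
w(H, D) = -7 - D
t(u) = (u + 2*u*(-572 + u))/(2*u) (t(u) = (u + (2*u)*(-572 + u))/((2*u)) = (u + 2*u*(-572 + u))*(1/(2*u)) = (u + 2*u*(-572 + u))/(2*u))
t(321) + w(261, 65) = (-1143/2 + 321) + (-7 - 1*65) = -501/2 + (-7 - 65) = -501/2 - 72 = -645/2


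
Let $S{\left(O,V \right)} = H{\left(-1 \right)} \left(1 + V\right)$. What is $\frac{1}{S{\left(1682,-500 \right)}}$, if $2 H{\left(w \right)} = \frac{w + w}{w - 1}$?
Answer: $- \frac{2}{499} \approx -0.004008$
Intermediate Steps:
$H{\left(w \right)} = \frac{w}{-1 + w}$ ($H{\left(w \right)} = \frac{\left(w + w\right) \frac{1}{w - 1}}{2} = \frac{2 w \frac{1}{-1 + w}}{2} = \frac{w}{-1 + w}$)
$S{\left(O,V \right)} = \frac{1}{2} + \frac{V}{2}$ ($S{\left(O,V \right)} = - \frac{1}{-1 - 1} \left(1 + V\right) = - \frac{1}{-2} \left(1 + V\right) = \left(-1\right) \left(- \frac{1}{2}\right) \left(1 + V\right) = \frac{1 + V}{2} = \frac{1}{2} + \frac{V}{2}$)
$\frac{1}{S{\left(1682,-500 \right)}} = \frac{1}{\frac{1}{2} + \frac{1}{2} \left(-500\right)} = \frac{1}{\frac{1}{2} - 250} = \frac{1}{- \frac{499}{2}} = - \frac{2}{499}$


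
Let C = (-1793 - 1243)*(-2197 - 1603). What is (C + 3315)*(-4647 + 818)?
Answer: -44187100335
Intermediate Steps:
C = 11536800 (C = -3036*(-3800) = 11536800)
(C + 3315)*(-4647 + 818) = (11536800 + 3315)*(-4647 + 818) = 11540115*(-3829) = -44187100335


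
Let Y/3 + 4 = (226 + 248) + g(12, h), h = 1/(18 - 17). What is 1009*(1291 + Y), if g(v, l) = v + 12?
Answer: 2797957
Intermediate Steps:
h = 1 (h = 1/1 = 1)
g(v, l) = 12 + v
Y = 1482 (Y = -12 + 3*((226 + 248) + (12 + 12)) = -12 + 3*(474 + 24) = -12 + 3*498 = -12 + 1494 = 1482)
1009*(1291 + Y) = 1009*(1291 + 1482) = 1009*2773 = 2797957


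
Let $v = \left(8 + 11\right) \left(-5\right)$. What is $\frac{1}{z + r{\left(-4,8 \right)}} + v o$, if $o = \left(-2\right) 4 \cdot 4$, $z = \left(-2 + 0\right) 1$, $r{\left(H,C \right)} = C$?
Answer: $\frac{18241}{6} \approx 3040.2$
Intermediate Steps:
$v = -95$ ($v = 19 \left(-5\right) = -95$)
$z = -2$ ($z = \left(-2\right) 1 = -2$)
$o = -32$ ($o = \left(-8\right) 4 = -32$)
$\frac{1}{z + r{\left(-4,8 \right)}} + v o = \frac{1}{-2 + 8} - -3040 = \frac{1}{6} + 3040 = \frac{18241}{6}$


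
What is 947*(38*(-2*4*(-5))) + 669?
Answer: 1440109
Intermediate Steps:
947*(38*(-2*4*(-5))) + 669 = 947*(38*(-8*(-5))) + 669 = 947*(38*40) + 669 = 947*1520 + 669 = 1439440 + 669 = 1440109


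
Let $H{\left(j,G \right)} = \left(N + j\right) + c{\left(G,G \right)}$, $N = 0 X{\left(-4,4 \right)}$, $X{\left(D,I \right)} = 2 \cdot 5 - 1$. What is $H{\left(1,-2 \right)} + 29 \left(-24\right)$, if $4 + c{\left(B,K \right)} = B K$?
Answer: $-695$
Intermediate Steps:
$X{\left(D,I \right)} = 9$ ($X{\left(D,I \right)} = 10 - 1 = 9$)
$c{\left(B,K \right)} = -4 + B K$
$N = 0$ ($N = 0 \cdot 9 = 0$)
$H{\left(j,G \right)} = -4 + j + G^{2}$ ($H{\left(j,G \right)} = \left(0 + j\right) + \left(-4 + G G\right) = j + \left(-4 + G^{2}\right) = -4 + j + G^{2}$)
$H{\left(1,-2 \right)} + 29 \left(-24\right) = \left(-4 + 1 + \left(-2\right)^{2}\right) + 29 \left(-24\right) = \left(-4 + 1 + 4\right) - 696 = 1 - 696 = -695$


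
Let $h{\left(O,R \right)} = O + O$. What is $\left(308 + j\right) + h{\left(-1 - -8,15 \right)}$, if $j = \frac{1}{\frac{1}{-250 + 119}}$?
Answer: $191$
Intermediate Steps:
$h{\left(O,R \right)} = 2 O$
$j = -131$ ($j = \frac{1}{\frac{1}{-131}} = \frac{1}{- \frac{1}{131}} = -131$)
$\left(308 + j\right) + h{\left(-1 - -8,15 \right)} = \left(308 - 131\right) + 2 \left(-1 - -8\right) = 177 + 2 \left(-1 + 8\right) = 177 + 2 \cdot 7 = 177 + 14 = 191$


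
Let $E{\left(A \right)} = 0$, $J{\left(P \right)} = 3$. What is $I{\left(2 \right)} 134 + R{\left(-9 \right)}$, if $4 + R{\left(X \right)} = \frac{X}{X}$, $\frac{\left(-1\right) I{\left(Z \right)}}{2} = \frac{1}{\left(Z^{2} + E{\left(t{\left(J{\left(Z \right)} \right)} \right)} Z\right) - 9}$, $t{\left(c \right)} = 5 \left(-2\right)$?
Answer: $\frac{253}{5} \approx 50.6$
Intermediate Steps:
$t{\left(c \right)} = -10$
$I{\left(Z \right)} = - \frac{2}{-9 + Z^{2}}$ ($I{\left(Z \right)} = - \frac{2}{\left(Z^{2} + 0 Z\right) - 9} = - \frac{2}{\left(Z^{2} + 0\right) - 9} = - \frac{2}{Z^{2} - 9} = - \frac{2}{-9 + Z^{2}}$)
$R{\left(X \right)} = -3$ ($R{\left(X \right)} = -4 + \frac{X}{X} = -4 + 1 = -3$)
$I{\left(2 \right)} 134 + R{\left(-9 \right)} = - \frac{2}{-9 + 2^{2}} \cdot 134 - 3 = - \frac{2}{-9 + 4} \cdot 134 - 3 = - \frac{2}{-5} \cdot 134 - 3 = \left(-2\right) \left(- \frac{1}{5}\right) 134 - 3 = \frac{2}{5} \cdot 134 - 3 = \frac{268}{5} - 3 = \frac{253}{5}$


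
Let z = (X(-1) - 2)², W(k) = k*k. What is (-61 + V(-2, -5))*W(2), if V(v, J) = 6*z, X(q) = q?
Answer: -28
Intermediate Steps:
W(k) = k²
z = 9 (z = (-1 - 2)² = (-3)² = 9)
V(v, J) = 54 (V(v, J) = 6*9 = 54)
(-61 + V(-2, -5))*W(2) = (-61 + 54)*2² = -7*4 = -28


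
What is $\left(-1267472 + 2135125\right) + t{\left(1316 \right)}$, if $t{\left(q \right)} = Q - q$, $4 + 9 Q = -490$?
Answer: $\frac{7796539}{9} \approx 8.6628 \cdot 10^{5}$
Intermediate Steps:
$Q = - \frac{494}{9}$ ($Q = - \frac{4}{9} + \frac{1}{9} \left(-490\right) = - \frac{4}{9} - \frac{490}{9} = - \frac{494}{9} \approx -54.889$)
$t{\left(q \right)} = - \frac{494}{9} - q$
$\left(-1267472 + 2135125\right) + t{\left(1316 \right)} = \left(-1267472 + 2135125\right) - \frac{12338}{9} = 867653 - \frac{12338}{9} = \frac{7796539}{9}$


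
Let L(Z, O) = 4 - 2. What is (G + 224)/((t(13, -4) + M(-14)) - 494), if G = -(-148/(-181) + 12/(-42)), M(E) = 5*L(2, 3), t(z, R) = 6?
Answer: -141567/302813 ≈ -0.46751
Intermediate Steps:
L(Z, O) = 2
M(E) = 10 (M(E) = 5*2 = 10)
G = -674/1267 (G = -(-148*(-1/181) + 12*(-1/42)) = -(148/181 - 2/7) = -1*674/1267 = -674/1267 ≈ -0.53197)
(G + 224)/((t(13, -4) + M(-14)) - 494) = (-674/1267 + 224)/((6 + 10) - 494) = 283134/(1267*(16 - 494)) = (283134/1267)/(-478) = (283134/1267)*(-1/478) = -141567/302813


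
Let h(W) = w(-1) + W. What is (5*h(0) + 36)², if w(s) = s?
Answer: 961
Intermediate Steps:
h(W) = -1 + W
(5*h(0) + 36)² = (5*(-1 + 0) + 36)² = (5*(-1) + 36)² = (-5 + 36)² = 31² = 961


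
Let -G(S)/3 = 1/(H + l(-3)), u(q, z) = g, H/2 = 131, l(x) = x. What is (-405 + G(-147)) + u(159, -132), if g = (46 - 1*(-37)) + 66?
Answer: -66307/259 ≈ -256.01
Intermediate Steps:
g = 149 (g = (46 + 37) + 66 = 83 + 66 = 149)
H = 262 (H = 2*131 = 262)
u(q, z) = 149
G(S) = -3/259 (G(S) = -3/(262 - 3) = -3/259)
(-405 + G(-147)) + u(159, -132) = (-405 - 3/259) + 149 = -104898/259 + 149 = -66307/259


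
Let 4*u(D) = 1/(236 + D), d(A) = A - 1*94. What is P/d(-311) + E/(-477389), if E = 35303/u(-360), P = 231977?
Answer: -103651601413/193342545 ≈ -536.10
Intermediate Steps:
d(A) = -94 + A (d(A) = A - 94 = -94 + A)
u(D) = 1/(4*(236 + D))
E = -17510288 (E = 35303/((1/(4*(236 - 360)))) = 35303/(((¼)/(-124))) = 35303/(((¼)*(-1/124))) = 35303/(-1/496) = 35303*(-496) = -17510288)
P/d(-311) + E/(-477389) = 231977/(-94 - 311) - 17510288/(-477389) = 231977/(-405) - 17510288*(-1/477389) = 231977*(-1/405) + 17510288/477389 = -231977/405 + 17510288/477389 = -103651601413/193342545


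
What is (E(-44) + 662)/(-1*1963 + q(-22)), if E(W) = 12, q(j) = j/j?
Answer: -337/981 ≈ -0.34353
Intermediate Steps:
q(j) = 1
(E(-44) + 662)/(-1*1963 + q(-22)) = (12 + 662)/(-1*1963 + 1) = 674/(-1963 + 1) = 674/(-1962) = 674*(-1/1962) = -337/981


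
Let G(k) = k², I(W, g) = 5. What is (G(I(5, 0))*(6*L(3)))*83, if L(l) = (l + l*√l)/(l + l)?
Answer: 6225 + 6225*√3 ≈ 17007.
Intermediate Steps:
L(l) = (l + l^(3/2))/(2*l) (L(l) = (l + l^(3/2))/((2*l)) = (l + l^(3/2))*(1/(2*l)) = (l + l^(3/2))/(2*l))
(G(I(5, 0))*(6*L(3)))*83 = (5²*(6*(½ + √3/2)))*83 = (25*(3 + 3*√3))*83 = (75 + 75*√3)*83 = 6225 + 6225*√3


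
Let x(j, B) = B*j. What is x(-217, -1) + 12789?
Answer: 13006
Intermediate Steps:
x(-217, -1) + 12789 = -1*(-217) + 12789 = 217 + 12789 = 13006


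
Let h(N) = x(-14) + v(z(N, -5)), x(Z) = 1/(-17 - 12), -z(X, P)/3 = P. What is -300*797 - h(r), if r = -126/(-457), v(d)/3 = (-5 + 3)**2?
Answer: -6934247/29 ≈ -2.3911e+5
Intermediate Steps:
z(X, P) = -3*P
x(Z) = -1/29 (x(Z) = 1/(-29) = -1/29)
v(d) = 12 (v(d) = 3*(-5 + 3)**2 = 3*(-2)**2 = 3*4 = 12)
r = 126/457 (r = -126*(-1/457) = 126/457 ≈ 0.27571)
h(N) = 347/29 (h(N) = -1/29 + 12 = 347/29)
-300*797 - h(r) = -300*797 - 1*347/29 = -1*239100 - 347/29 = -239100 - 347/29 = -6934247/29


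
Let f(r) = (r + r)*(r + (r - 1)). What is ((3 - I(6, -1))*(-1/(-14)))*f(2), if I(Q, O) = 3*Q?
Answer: -90/7 ≈ -12.857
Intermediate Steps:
f(r) = 2*r*(-1 + 2*r) (f(r) = (2*r)*(r + (-1 + r)) = (2*r)*(-1 + 2*r) = 2*r*(-1 + 2*r))
((3 - I(6, -1))*(-1/(-14)))*f(2) = ((3 - 3*6)*(-1/(-14)))*(2*2*(-1 + 2*2)) = ((3 - 1*18)*(-1*(-1/14)))*(2*2*(-1 + 4)) = ((3 - 18)*(1/14))*(2*2*3) = -15*1/14*12 = -15/14*12 = -90/7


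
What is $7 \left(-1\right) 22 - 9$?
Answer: $-163$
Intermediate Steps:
$7 \left(-1\right) 22 - 9 = \left(-7\right) 22 - 9 = -154 - 9 = -163$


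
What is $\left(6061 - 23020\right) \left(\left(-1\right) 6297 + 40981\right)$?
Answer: $-588205956$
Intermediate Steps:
$\left(6061 - 23020\right) \left(\left(-1\right) 6297 + 40981\right) = \left(6061 - 23020\right) \left(-6297 + 40981\right) = \left(-16959\right) 34684 = -588205956$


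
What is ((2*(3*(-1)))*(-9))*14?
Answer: 756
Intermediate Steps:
((2*(3*(-1)))*(-9))*14 = ((2*(-3))*(-9))*14 = -6*(-9)*14 = 54*14 = 756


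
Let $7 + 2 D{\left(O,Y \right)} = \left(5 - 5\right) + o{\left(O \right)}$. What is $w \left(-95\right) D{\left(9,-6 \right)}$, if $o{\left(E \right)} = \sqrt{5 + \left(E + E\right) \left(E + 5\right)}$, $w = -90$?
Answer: $-29925 + 4275 \sqrt{257} \approx 38608.0$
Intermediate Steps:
$o{\left(E \right)} = \sqrt{5 + 2 E \left(5 + E\right)}$
$D{\left(O,Y \right)} = - \frac{7}{2} + \frac{\sqrt{5 + 2 O^{2} + 10 O}}{2}$ ($D{\left(O,Y \right)} = - \frac{7}{2} + \frac{\left(5 - 5\right) + \sqrt{5 + 2 O^{2} + 10 O}}{2} = - \frac{7}{2} + \frac{0 + \sqrt{5 + 2 O^{2} + 10 O}}{2} = - \frac{7}{2} + \frac{\sqrt{5 + 2 O^{2} + 10 O}}{2}$)
$w \left(-95\right) D{\left(9,-6 \right)} = \left(-90\right) \left(-95\right) \left(- \frac{7}{2} + \frac{\sqrt{5 + 2 \cdot 9^{2} + 10 \cdot 9}}{2}\right) = 8550 \left(- \frac{7}{2} + \frac{\sqrt{5 + 2 \cdot 81 + 90}}{2}\right) = 8550 \left(- \frac{7}{2} + \frac{\sqrt{5 + 162 + 90}}{2}\right) = 8550 \left(- \frac{7}{2} + \frac{\sqrt{257}}{2}\right) = -29925 + 4275 \sqrt{257}$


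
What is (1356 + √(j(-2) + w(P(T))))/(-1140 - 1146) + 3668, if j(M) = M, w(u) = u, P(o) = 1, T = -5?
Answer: 1397282/381 - I/2286 ≈ 3667.4 - 0.00043745*I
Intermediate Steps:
(1356 + √(j(-2) + w(P(T))))/(-1140 - 1146) + 3668 = (1356 + √(-2 + 1))/(-1140 - 1146) + 3668 = (1356 + √(-1))/(-2286) + 3668 = (1356 + I)*(-1/2286) + 3668 = (-226/381 - I/2286) + 3668 = 1397282/381 - I/2286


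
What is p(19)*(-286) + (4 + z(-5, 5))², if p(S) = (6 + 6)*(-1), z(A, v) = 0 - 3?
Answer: 3433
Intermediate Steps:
z(A, v) = -3
p(S) = -12 (p(S) = 12*(-1) = -12)
p(19)*(-286) + (4 + z(-5, 5))² = -12*(-286) + (4 - 3)² = 3432 + 1² = 3432 + 1 = 3433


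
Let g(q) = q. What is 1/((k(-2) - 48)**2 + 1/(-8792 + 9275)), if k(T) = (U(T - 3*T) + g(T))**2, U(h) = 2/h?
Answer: 7728/16175203 ≈ 0.00047777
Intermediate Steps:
k(T) = (T - 1/T)**2 (k(T) = (2/(T - 3*T) + T)**2 = (2/((-2*T)) + T)**2 = (2*(-1/(2*T)) + T)**2 = (-1/T + T)**2 = (T - 1/T)**2)
1/((k(-2) - 48)**2 + 1/(-8792 + 9275)) = 1/(((-1 + (-2)**2)**2/(-2)**2 - 48)**2 + 1/(-8792 + 9275)) = 1/(((-1 + 4)**2/4 - 48)**2 + 1/483) = 1/(((1/4)*3**2 - 48)**2 + 1/483) = 1/(((1/4)*9 - 48)**2 + 1/483) = 1/((9/4 - 48)**2 + 1/483) = 1/((-183/4)**2 + 1/483) = 1/(33489/16 + 1/483) = 1/(16175203/7728) = 7728/16175203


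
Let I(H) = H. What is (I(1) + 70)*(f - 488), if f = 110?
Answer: -26838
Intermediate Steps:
(I(1) + 70)*(f - 488) = (1 + 70)*(110 - 488) = 71*(-378) = -26838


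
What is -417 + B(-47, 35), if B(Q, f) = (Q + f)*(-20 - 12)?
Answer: -33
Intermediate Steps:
B(Q, f) = -32*Q - 32*f (B(Q, f) = (Q + f)*(-32) = -32*Q - 32*f)
-417 + B(-47, 35) = -417 + (-32*(-47) - 32*35) = -417 + (1504 - 1120) = -417 + 384 = -33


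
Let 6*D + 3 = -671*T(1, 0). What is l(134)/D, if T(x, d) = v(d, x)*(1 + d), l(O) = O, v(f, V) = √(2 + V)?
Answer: 402/225119 - 89914*√3/225119 ≈ -0.69001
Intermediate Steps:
T(x, d) = √(2 + x)*(1 + d)
D = -½ - 671*√3/6 (D = -½ + (-671*√(2 + 1)*(1 + 0))/6 = -½ + (-671*√3)/6 = -½ - 671*√3/6 ≈ -194.20)
l(134)/D = 134/(-½ - 671*√3/6)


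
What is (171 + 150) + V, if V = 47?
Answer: 368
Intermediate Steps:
(171 + 150) + V = (171 + 150) + 47 = 321 + 47 = 368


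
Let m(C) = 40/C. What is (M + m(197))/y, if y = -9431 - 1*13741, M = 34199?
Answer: -6737243/4564884 ≈ -1.4759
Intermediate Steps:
y = -23172 (y = -9431 - 13741 = -23172)
(M + m(197))/y = (34199 + 40/197)/(-23172) = (34199 + 40*(1/197))*(-1/23172) = (34199 + 40/197)*(-1/23172) = (6737243/197)*(-1/23172) = -6737243/4564884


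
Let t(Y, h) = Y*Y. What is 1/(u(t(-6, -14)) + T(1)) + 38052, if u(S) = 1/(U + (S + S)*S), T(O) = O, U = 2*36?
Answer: 101411244/2665 ≈ 38053.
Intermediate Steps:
U = 72
t(Y, h) = Y²
u(S) = 1/(72 + 2*S²) (u(S) = 1/(72 + (S + S)*S) = 1/(72 + (2*S)*S) = 1/(72 + 2*S²))
1/(u(t(-6, -14)) + T(1)) + 38052 = 1/(1/(2*(36 + ((-6)²)²)) + 1) + 38052 = 1/(1/(2*(36 + 36²)) + 1) + 38052 = 1/(1/(2*(36 + 1296)) + 1) + 38052 = 1/((½)/1332 + 1) + 38052 = 1/((½)*(1/1332) + 1) + 38052 = 1/(1/2664 + 1) + 38052 = 1/(2665/2664) + 38052 = 2664/2665 + 38052 = 101411244/2665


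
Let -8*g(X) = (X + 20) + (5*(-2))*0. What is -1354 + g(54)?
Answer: -5453/4 ≈ -1363.3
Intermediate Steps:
g(X) = -5/2 - X/8 (g(X) = -((X + 20) + (5*(-2))*0)/8 = -((20 + X) - 10*0)/8 = -((20 + X) + 0)/8 = -(20 + X)/8 = -5/2 - X/8)
-1354 + g(54) = -1354 + (-5/2 - ⅛*54) = -1354 + (-5/2 - 27/4) = -1354 - 37/4 = -5453/4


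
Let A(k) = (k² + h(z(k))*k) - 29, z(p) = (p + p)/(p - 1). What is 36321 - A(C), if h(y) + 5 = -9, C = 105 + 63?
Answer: 10478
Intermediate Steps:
C = 168
z(p) = 2*p/(-1 + p) (z(p) = (2*p)/(-1 + p) = 2*p/(-1 + p))
h(y) = -14 (h(y) = -5 - 9 = -14)
A(k) = -29 + k² - 14*k (A(k) = (k² - 14*k) - 29 = -29 + k² - 14*k)
36321 - A(C) = 36321 - (-29 + 168² - 14*168) = 36321 - (-29 + 28224 - 2352) = 36321 - 1*25843 = 36321 - 25843 = 10478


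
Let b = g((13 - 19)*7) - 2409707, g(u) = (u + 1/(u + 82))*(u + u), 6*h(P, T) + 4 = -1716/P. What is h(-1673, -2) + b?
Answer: -120766254289/50190 ≈ -2.4062e+6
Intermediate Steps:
h(P, T) = -⅔ - 286/P (h(P, T) = -⅔ + (-1716/P)/6 = -⅔ - 286/P)
g(u) = 2*u*(u + 1/(82 + u)) (g(u) = (u + 1/(82 + u))*(2*u) = 2*u*(u + 1/(82 + u)))
b = -24061811/10 (b = 2*((13 - 19)*7)*(1 + ((13 - 19)*7)² + 82*((13 - 19)*7))/(82 + (13 - 19)*7) - 2409707 = 2*(-6*7)*(1 + (-6*7)² + 82*(-6*7))/(82 - 6*7) - 2409707 = 2*(-42)*(1 + (-42)² + 82*(-42))/(82 - 42) - 2409707 = 2*(-42)*(1 + 1764 - 3444)/40 - 2409707 = 2*(-42)*(1/40)*(-1679) - 2409707 = 35259/10 - 2409707 = -24061811/10 ≈ -2.4062e+6)
h(-1673, -2) + b = (-⅔ - 286/(-1673)) - 24061811/10 = (-⅔ - 286*(-1/1673)) - 24061811/10 = (-⅔ + 286/1673) - 24061811/10 = -2488/5019 - 24061811/10 = -120766254289/50190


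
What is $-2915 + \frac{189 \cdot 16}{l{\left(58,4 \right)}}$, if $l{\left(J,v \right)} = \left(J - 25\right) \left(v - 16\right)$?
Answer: $- \frac{32149}{11} \approx -2922.6$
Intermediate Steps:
$l{\left(J,v \right)} = \left(-25 + J\right) \left(-16 + v\right)$
$-2915 + \frac{189 \cdot 16}{l{\left(58,4 \right)}} = -2915 + \frac{189 \cdot 16}{400 - 100 - 928 + 58 \cdot 4} = -2915 + \frac{3024}{400 - 100 - 928 + 232} = -2915 + \frac{3024}{-396} = -2915 + 3024 \left(- \frac{1}{396}\right) = -2915 - \frac{84}{11} = - \frac{32149}{11}$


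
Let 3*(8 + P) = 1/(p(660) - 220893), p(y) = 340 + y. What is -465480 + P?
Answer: -307072658353/659679 ≈ -4.6549e+5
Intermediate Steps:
P = -5277433/659679 (P = -8 + 1/(3*((340 + 660) - 220893)) = -8 + 1/(3*(1000 - 220893)) = -8 + (⅓)/(-219893) = -8 + (⅓)*(-1/219893) = -8 - 1/659679 = -5277433/659679 ≈ -8.0000)
-465480 + P = -465480 - 5277433/659679 = -307072658353/659679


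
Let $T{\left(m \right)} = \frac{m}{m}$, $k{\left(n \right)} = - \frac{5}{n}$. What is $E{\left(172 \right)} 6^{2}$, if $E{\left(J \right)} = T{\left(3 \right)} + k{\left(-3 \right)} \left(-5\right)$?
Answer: $-264$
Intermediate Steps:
$T{\left(m \right)} = 1$
$E{\left(J \right)} = - \frac{22}{3}$ ($E{\left(J \right)} = 1 + - \frac{5}{-3} \left(-5\right) = 1 + \left(-5\right) \left(- \frac{1}{3}\right) \left(-5\right) = 1 + \frac{5}{3} \left(-5\right) = 1 - \frac{25}{3} = - \frac{22}{3}$)
$E{\left(172 \right)} 6^{2} = - \frac{22 \cdot 6^{2}}{3} = \left(- \frac{22}{3}\right) 36 = -264$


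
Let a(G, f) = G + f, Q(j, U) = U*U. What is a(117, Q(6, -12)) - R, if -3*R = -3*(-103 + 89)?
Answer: 275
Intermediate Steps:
Q(j, U) = U²
R = -14 (R = -(-1)*(-103 + 89) = -(-1)*(-14) = -⅓*42 = -14)
a(117, Q(6, -12)) - R = (117 + (-12)²) - 1*(-14) = (117 + 144) + 14 = 261 + 14 = 275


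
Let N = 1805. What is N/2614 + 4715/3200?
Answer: 1810101/836480 ≈ 2.1639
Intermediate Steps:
N/2614 + 4715/3200 = 1805/2614 + 4715/3200 = 1805*(1/2614) + 4715*(1/3200) = 1805/2614 + 943/640 = 1810101/836480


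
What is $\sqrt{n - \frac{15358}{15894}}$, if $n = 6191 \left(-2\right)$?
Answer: $\frac{i \sqrt{86893763339}}{2649} \approx 111.28 i$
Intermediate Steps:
$n = -12382$
$\sqrt{n - \frac{15358}{15894}} = \sqrt{-12382 - \frac{15358}{15894}} = \sqrt{-12382 - \frac{7679}{7947}} = \sqrt{- \frac{98407433}{7947}} = \frac{i \sqrt{86893763339}}{2649}$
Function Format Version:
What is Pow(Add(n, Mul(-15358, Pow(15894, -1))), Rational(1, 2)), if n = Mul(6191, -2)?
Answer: Mul(Rational(1, 2649), I, Pow(86893763339, Rational(1, 2))) ≈ Mul(111.28, I)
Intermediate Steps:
n = -12382
Pow(Add(n, Mul(-15358, Pow(15894, -1))), Rational(1, 2)) = Pow(Add(-12382, Mul(-15358, Pow(15894, -1))), Rational(1, 2)) = Pow(Add(-12382, Mul(-15358, Rational(1, 15894))), Rational(1, 2)) = Pow(Add(-12382, Rational(-7679, 7947)), Rational(1, 2)) = Pow(Rational(-98407433, 7947), Rational(1, 2)) = Mul(Rational(1, 2649), I, Pow(86893763339, Rational(1, 2)))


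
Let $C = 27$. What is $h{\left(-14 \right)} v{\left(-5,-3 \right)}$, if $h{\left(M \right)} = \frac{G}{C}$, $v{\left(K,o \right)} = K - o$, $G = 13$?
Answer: $- \frac{26}{27} \approx -0.96296$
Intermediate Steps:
$h{\left(M \right)} = \frac{13}{27}$
$h{\left(-14 \right)} v{\left(-5,-3 \right)} = \frac{13 \left(-5 - -3\right)}{27} = \frac{13 \left(-5 + 3\right)}{27} = \frac{13}{27} \left(-2\right) = - \frac{26}{27}$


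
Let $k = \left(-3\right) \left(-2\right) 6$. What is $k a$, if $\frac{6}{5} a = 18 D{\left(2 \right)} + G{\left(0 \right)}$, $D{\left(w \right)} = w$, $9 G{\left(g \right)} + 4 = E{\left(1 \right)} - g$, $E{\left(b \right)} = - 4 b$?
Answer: $\frac{3160}{3} \approx 1053.3$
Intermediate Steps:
$G{\left(g \right)} = - \frac{8}{9} - \frac{g}{9}$ ($G{\left(g \right)} = - \frac{4}{9} + \frac{\left(-4\right) 1 - g}{9} = - \frac{4}{9} + \frac{-4 - g}{9} = - \frac{4}{9} - \left(\frac{4}{9} + \frac{g}{9}\right) = - \frac{8}{9} - \frac{g}{9}$)
$k = 36$ ($k = 6 \cdot 6 = 36$)
$a = \frac{790}{27}$ ($a = \frac{5 \left(18 \cdot 2 - \frac{8}{9}\right)}{6} = \frac{5 \left(36 + \left(- \frac{8}{9} + 0\right)\right)}{6} = \frac{5 \left(36 - \frac{8}{9}\right)}{6} = \frac{5}{6} \cdot \frac{316}{9} = \frac{790}{27} \approx 29.259$)
$k a = 36 \cdot \frac{790}{27} = \frac{3160}{3}$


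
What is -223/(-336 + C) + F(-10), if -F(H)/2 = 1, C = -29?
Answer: -507/365 ≈ -1.3890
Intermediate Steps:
F(H) = -2 (F(H) = -2*1 = -2)
-223/(-336 + C) + F(-10) = -223/(-336 - 29) - 2 = -223/(-365) - 2 = -1/365*(-223) - 2 = 223/365 - 2 = -507/365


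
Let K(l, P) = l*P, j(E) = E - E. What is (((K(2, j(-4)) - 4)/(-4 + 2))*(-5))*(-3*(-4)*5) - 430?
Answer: -1030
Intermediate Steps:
j(E) = 0
K(l, P) = P*l
(((K(2, j(-4)) - 4)/(-4 + 2))*(-5))*(-3*(-4)*5) - 430 = (((0*2 - 4)/(-4 + 2))*(-5))*(-3*(-4)*5) - 430 = (((0 - 4)/(-2))*(-5))*(12*5) - 430 = (-4*(-1/2)*(-5))*60 - 430 = (2*(-5))*60 - 430 = -10*60 - 430 = -600 - 430 = -1030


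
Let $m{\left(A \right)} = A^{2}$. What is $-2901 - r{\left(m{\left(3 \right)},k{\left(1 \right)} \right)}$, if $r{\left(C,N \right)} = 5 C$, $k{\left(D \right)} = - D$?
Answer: $-2946$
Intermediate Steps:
$-2901 - r{\left(m{\left(3 \right)},k{\left(1 \right)} \right)} = -2901 - 5 \cdot 3^{2} = -2901 - 5 \cdot 9 = -2901 - 45 = -2946$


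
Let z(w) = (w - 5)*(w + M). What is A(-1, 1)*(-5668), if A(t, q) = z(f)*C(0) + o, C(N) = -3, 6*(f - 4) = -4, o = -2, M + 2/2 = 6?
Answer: -674492/3 ≈ -2.2483e+5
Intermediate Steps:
M = 5 (M = -1 + 6 = 5)
f = 10/3 (f = 4 + (⅙)*(-4) = 4 - ⅔ = 10/3 ≈ 3.3333)
z(w) = (-5 + w)*(5 + w) (z(w) = (w - 5)*(w + 5) = (-5 + w)*(5 + w))
A(t, q) = 119/3 (A(t, q) = (-25 + (10/3)²)*(-3) - 2 = (-25 + 100/9)*(-3) - 2 = -125/9*(-3) - 2 = 125/3 - 2 = 119/3)
A(-1, 1)*(-5668) = (119/3)*(-5668) = -674492/3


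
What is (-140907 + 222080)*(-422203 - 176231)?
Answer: -48576683082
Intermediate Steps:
(-140907 + 222080)*(-422203 - 176231) = 81173*(-598434) = -48576683082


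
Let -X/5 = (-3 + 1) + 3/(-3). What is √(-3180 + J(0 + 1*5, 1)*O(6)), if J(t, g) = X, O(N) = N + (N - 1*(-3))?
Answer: I*√2955 ≈ 54.36*I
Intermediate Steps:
O(N) = 3 + 2*N (O(N) = N + (N + 3) = N + (3 + N) = 3 + 2*N)
X = 15 (X = -5*((-3 + 1) + 3/(-3)) = -5*(-2 + 3*(-⅓)) = -5*(-2 - 1) = -5*(-3) = 15)
J(t, g) = 15
√(-3180 + J(0 + 1*5, 1)*O(6)) = √(-3180 + 15*(3 + 2*6)) = √(-3180 + 15*(3 + 12)) = √(-3180 + 15*15) = √(-3180 + 225) = √(-2955) = I*√2955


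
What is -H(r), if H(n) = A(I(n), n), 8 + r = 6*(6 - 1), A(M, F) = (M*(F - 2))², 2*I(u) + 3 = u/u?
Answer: -400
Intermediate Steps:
I(u) = -1 (I(u) = -3/2 + (u/u)/2 = -3/2 + (½)*1 = -3/2 + ½ = -1)
A(M, F) = M²*(-2 + F)² (A(M, F) = (M*(-2 + F))² = M²*(-2 + F)²)
r = 22 (r = -8 + 6*(6 - 1) = -8 + 6*5 = -8 + 30 = 22)
H(n) = (-2 + n)² (H(n) = (-1)²*(-2 + n)² = 1*(-2 + n)² = (-2 + n)²)
-H(r) = -(-2 + 22)² = -1*20² = -1*400 = -400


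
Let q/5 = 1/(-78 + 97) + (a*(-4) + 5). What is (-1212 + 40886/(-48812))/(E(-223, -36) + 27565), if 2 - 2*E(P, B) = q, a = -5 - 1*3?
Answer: -562409785/12739785564 ≈ -0.044146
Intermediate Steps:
a = -8 (a = -5 - 3 = -8)
q = 3520/19 (q = 5*(1/(-78 + 97) + (-8*(-4) + 5)) = 5*(1/19 + (32 + 5)) = 5*(1/19 + 37) = 5*(704/19) = 3520/19 ≈ 185.26)
E(P, B) = -1741/19 (E(P, B) = 1 - 1/2*3520/19 = 1 - 1760/19 = -1741/19)
(-1212 + 40886/(-48812))/(E(-223, -36) + 27565) = (-1212 + 40886/(-48812))/(-1741/19 + 27565) = (-1212 + 40886*(-1/48812))/(521994/19) = (-1212 - 20443/24406)*(19/521994) = -29600515/24406*19/521994 = -562409785/12739785564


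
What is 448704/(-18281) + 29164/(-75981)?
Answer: -34626125708/1389008661 ≈ -24.929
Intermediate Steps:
448704/(-18281) + 29164/(-75981) = 448704*(-1/18281) + 29164*(-1/75981) = -448704/18281 - 29164/75981 = -34626125708/1389008661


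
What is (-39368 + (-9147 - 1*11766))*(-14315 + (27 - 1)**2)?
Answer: 822172559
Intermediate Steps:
(-39368 + (-9147 - 1*11766))*(-14315 + (27 - 1)**2) = (-39368 + (-9147 - 11766))*(-14315 + 26**2) = (-39368 - 20913)*(-14315 + 676) = -60281*(-13639) = 822172559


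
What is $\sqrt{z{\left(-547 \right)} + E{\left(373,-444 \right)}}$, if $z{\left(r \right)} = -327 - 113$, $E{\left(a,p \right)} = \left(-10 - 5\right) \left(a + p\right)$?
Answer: $25$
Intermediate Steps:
$E{\left(a,p \right)} = - 15 a - 15 p$ ($E{\left(a,p \right)} = - 15 \left(a + p\right) = - 15 a - 15 p$)
$z{\left(r \right)} = -440$
$\sqrt{z{\left(-547 \right)} + E{\left(373,-444 \right)}} = \sqrt{-440 - -1065} = \sqrt{-440 + \left(-5595 + 6660\right)} = \sqrt{-440 + 1065} = \sqrt{625} = 25$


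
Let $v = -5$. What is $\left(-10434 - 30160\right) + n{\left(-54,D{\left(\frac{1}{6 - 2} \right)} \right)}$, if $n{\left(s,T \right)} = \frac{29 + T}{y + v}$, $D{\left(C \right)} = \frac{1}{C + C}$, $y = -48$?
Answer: $- \frac{2151513}{53} \approx -40595.0$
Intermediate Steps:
$D{\left(C \right)} = \frac{1}{2 C}$
$n{\left(s,T \right)} = - \frac{29}{53} - \frac{T}{53}$ ($n{\left(s,T \right)} = \frac{29 + T}{-48 - 5} = \frac{29 + T}{-53} = \left(29 + T\right) \left(- \frac{1}{53}\right) = - \frac{29}{53} - \frac{T}{53}$)
$\left(-10434 - 30160\right) + n{\left(-54,D{\left(\frac{1}{6 - 2} \right)} \right)} = \left(-10434 - 30160\right) - \left(\frac{29}{53} + \frac{\frac{1}{2} \frac{1}{\frac{1}{6 - 2}}}{53}\right) = -40594 - \left(\frac{29}{53} + \frac{\frac{1}{2} \frac{1}{\frac{1}{4}}}{53}\right) = -40594 - \left(\frac{29}{53} + \frac{\frac{1}{2} \cdot 4}{53}\right) = -40594 - \frac{31}{53} = - \frac{2151513}{53}$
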